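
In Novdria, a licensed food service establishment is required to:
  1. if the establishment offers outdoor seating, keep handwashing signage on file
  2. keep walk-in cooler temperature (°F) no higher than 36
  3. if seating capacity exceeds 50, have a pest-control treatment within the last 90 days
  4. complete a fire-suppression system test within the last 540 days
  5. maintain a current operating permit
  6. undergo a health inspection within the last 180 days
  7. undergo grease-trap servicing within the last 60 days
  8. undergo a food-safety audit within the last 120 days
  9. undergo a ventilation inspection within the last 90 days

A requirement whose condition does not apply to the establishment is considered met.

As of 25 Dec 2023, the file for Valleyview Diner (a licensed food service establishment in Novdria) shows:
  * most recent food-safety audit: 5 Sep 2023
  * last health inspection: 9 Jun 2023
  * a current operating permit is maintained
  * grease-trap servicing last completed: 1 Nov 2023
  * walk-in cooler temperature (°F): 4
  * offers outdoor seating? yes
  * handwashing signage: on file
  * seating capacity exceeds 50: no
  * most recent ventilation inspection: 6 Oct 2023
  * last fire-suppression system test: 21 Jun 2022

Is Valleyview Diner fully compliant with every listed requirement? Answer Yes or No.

1. condition 'offers outdoor seating' holds; handwashing signage present → met
2. walk-in cooler temperature (°F) 4 ≤ 36 → met
3. condition 'seating capacity exceeds 50' does not hold → requirement n/a → met
4. fire-suppression system test 552 days ago vs limit 540 → not met
5. current operating permit present → met
6. health inspection 199 days ago vs limit 180 → not met
7. grease-trap servicing 54 days ago vs limit 60 → met
8. food-safety audit 111 days ago vs limit 120 → met
9. ventilation inspection 80 days ago vs limit 90 → met
Not met: 4, 6

No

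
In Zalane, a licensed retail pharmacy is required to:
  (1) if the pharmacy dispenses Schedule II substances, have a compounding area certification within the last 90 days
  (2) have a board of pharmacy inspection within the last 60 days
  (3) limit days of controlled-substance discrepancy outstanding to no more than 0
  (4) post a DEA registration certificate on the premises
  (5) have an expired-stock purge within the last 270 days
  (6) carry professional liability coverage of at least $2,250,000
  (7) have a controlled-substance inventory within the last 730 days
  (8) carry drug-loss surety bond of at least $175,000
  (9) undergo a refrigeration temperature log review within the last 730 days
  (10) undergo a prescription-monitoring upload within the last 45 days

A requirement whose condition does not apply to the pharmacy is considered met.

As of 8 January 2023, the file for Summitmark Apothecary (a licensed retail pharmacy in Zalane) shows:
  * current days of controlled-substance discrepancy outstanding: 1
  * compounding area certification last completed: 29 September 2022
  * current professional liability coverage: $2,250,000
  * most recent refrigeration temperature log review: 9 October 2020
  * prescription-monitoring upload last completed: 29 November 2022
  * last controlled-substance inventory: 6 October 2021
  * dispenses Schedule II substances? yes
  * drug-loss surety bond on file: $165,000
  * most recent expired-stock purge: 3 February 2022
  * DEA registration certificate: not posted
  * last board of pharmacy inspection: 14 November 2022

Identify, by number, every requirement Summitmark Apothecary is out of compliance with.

1. condition 'dispenses Schedule II substances' holds; compounding area certification 101 days ago vs limit 90 → not met
2. board of pharmacy inspection 55 days ago vs limit 60 → met
3. days of controlled-substance discrepancy outstanding 1 > 0 → not met
4. DEA registration certificate absent → not met
5. expired-stock purge 339 days ago vs limit 270 → not met
6. professional liability coverage $2,250,000 ≥ $2,250,000 → met
7. controlled-substance inventory 459 days ago vs limit 730 → met
8. drug-loss surety bond $165,000 < $175,000 → not met
9. refrigeration temperature log review 821 days ago vs limit 730 → not met
10. prescription-monitoring upload 40 days ago vs limit 45 → met
Not met: 1, 3, 4, 5, 8, 9

1, 3, 4, 5, 8, 9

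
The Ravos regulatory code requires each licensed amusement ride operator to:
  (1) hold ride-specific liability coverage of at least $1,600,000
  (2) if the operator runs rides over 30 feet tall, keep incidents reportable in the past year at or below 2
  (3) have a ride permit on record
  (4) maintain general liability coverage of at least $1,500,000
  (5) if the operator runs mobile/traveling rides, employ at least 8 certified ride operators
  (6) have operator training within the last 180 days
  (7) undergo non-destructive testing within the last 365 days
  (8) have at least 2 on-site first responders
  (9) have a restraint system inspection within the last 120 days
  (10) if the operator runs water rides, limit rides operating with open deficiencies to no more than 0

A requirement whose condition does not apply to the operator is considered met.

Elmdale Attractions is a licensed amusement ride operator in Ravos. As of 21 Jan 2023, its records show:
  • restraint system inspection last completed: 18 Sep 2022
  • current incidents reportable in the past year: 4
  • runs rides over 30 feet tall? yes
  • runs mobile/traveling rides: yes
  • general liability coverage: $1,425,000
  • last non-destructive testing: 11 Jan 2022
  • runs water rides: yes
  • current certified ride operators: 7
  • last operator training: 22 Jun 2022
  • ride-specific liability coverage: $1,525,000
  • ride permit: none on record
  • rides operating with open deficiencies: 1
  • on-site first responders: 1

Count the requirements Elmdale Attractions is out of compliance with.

1. ride-specific liability coverage $1,525,000 < $1,600,000 → not met
2. condition 'runs rides over 30 feet tall' holds; incidents reportable in the past year 4 > 2 → not met
3. ride permit absent → not met
4. general liability coverage $1,425,000 < $1,500,000 → not met
5. condition 'runs mobile/traveling rides' holds; certified ride operators 7 < 8 → not met
6. operator training 213 days ago vs limit 180 → not met
7. non-destructive testing 375 days ago vs limit 365 → not met
8. on-site first responders 1 < 2 → not met
9. restraint system inspection 125 days ago vs limit 120 → not met
10. condition 'runs water rides' holds; rides operating with open deficiencies 1 > 0 → not met
Not met: 10 of 10

10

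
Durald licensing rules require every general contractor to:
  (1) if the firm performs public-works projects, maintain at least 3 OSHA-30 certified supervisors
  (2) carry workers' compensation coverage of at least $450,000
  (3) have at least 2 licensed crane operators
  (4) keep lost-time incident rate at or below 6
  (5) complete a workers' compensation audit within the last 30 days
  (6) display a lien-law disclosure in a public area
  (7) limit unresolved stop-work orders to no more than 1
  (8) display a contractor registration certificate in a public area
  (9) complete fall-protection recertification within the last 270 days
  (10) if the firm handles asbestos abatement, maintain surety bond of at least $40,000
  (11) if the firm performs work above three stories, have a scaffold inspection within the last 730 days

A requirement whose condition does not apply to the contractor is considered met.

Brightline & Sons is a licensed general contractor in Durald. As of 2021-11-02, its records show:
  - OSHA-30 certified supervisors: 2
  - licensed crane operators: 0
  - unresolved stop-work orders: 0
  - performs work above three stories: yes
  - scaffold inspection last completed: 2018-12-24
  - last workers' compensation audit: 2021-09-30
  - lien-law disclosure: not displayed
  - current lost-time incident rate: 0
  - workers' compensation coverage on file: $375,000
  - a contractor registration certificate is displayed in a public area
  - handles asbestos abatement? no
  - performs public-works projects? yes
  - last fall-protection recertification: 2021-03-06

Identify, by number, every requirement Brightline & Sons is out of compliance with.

1, 2, 3, 5, 6, 11

1. condition 'performs public-works projects' holds; OSHA-30 certified supervisors 2 < 3 → not met
2. workers' compensation coverage $375,000 < $450,000 → not met
3. licensed crane operators 0 < 2 → not met
4. lost-time incident rate 0 ≤ 6 → met
5. workers' compensation audit 33 days ago vs limit 30 → not met
6. lien-law disclosure absent → not met
7. unresolved stop-work orders 0 ≤ 1 → met
8. contractor registration certificate present → met
9. fall-protection recertification 241 days ago vs limit 270 → met
10. condition 'handles asbestos abatement' does not hold → requirement n/a → met
11. condition 'performs work above three stories' holds; scaffold inspection 1044 days ago vs limit 730 → not met
Not met: 1, 2, 3, 5, 6, 11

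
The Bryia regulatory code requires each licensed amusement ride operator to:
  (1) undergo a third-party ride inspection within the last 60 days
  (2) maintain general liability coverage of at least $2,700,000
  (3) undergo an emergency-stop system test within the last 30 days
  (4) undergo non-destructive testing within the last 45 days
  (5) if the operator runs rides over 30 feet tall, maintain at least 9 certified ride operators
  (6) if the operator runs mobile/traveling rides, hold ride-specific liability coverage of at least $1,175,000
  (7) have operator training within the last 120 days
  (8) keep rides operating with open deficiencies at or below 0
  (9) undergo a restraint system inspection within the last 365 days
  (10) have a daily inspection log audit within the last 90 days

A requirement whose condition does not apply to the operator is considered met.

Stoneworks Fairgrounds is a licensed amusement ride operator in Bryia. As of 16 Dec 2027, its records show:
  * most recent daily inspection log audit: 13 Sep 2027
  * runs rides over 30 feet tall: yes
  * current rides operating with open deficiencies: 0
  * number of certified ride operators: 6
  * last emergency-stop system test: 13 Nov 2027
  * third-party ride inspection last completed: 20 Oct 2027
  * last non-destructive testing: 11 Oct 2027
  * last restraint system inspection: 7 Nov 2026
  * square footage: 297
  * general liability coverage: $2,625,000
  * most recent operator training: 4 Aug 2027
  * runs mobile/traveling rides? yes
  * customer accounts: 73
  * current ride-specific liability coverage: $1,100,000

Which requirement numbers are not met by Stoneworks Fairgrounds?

1. third-party ride inspection 57 days ago vs limit 60 → met
2. general liability coverage $2,625,000 < $2,700,000 → not met
3. emergency-stop system test 33 days ago vs limit 30 → not met
4. non-destructive testing 66 days ago vs limit 45 → not met
5. condition 'runs rides over 30 feet tall' holds; certified ride operators 6 < 9 → not met
6. condition 'runs mobile/traveling rides' holds; ride-specific liability coverage $1,100,000 < $1,175,000 → not met
7. operator training 134 days ago vs limit 120 → not met
8. rides operating with open deficiencies 0 ≤ 0 → met
9. restraint system inspection 404 days ago vs limit 365 → not met
10. daily inspection log audit 94 days ago vs limit 90 → not met
Not met: 2, 3, 4, 5, 6, 7, 9, 10

2, 3, 4, 5, 6, 7, 9, 10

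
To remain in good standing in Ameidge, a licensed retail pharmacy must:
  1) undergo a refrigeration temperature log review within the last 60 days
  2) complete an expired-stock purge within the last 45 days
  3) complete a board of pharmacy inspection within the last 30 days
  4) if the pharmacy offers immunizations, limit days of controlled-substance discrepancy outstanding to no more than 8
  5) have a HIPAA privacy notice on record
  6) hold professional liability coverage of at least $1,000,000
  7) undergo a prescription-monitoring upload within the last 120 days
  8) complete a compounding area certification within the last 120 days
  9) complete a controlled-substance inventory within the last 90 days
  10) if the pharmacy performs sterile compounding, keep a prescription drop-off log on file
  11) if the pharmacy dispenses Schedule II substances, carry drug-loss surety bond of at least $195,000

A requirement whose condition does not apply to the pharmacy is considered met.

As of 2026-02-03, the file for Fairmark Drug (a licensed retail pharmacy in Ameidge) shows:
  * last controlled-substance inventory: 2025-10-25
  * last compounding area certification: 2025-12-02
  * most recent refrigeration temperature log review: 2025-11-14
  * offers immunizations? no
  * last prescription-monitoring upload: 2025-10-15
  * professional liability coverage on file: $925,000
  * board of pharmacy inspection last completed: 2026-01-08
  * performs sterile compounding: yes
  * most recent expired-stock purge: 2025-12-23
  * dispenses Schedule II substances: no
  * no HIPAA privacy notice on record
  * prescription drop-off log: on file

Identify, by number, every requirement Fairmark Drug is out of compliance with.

1, 5, 6, 9

1. refrigeration temperature log review 81 days ago vs limit 60 → not met
2. expired-stock purge 42 days ago vs limit 45 → met
3. board of pharmacy inspection 26 days ago vs limit 30 → met
4. condition 'offers immunizations' does not hold → requirement n/a → met
5. HIPAA privacy notice absent → not met
6. professional liability coverage $925,000 < $1,000,000 → not met
7. prescription-monitoring upload 111 days ago vs limit 120 → met
8. compounding area certification 63 days ago vs limit 120 → met
9. controlled-substance inventory 101 days ago vs limit 90 → not met
10. condition 'performs sterile compounding' holds; prescription drop-off log present → met
11. condition 'dispenses Schedule II substances' does not hold → requirement n/a → met
Not met: 1, 5, 6, 9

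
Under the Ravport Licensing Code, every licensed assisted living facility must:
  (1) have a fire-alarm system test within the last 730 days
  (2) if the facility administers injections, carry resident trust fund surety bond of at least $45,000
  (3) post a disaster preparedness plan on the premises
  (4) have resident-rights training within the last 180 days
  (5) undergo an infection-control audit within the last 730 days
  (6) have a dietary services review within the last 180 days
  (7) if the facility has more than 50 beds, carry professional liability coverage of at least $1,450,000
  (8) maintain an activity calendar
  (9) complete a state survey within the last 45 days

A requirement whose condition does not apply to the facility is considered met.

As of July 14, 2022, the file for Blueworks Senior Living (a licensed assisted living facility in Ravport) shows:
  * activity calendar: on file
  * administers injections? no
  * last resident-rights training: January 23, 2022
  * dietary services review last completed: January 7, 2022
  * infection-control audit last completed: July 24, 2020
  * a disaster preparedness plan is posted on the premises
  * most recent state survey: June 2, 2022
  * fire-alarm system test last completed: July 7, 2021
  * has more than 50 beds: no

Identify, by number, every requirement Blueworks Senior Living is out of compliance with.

6

1. fire-alarm system test 372 days ago vs limit 730 → met
2. condition 'administers injections' does not hold → requirement n/a → met
3. disaster preparedness plan present → met
4. resident-rights training 172 days ago vs limit 180 → met
5. infection-control audit 720 days ago vs limit 730 → met
6. dietary services review 188 days ago vs limit 180 → not met
7. condition 'has more than 50 beds' does not hold → requirement n/a → met
8. activity calendar present → met
9. state survey 42 days ago vs limit 45 → met
Not met: 6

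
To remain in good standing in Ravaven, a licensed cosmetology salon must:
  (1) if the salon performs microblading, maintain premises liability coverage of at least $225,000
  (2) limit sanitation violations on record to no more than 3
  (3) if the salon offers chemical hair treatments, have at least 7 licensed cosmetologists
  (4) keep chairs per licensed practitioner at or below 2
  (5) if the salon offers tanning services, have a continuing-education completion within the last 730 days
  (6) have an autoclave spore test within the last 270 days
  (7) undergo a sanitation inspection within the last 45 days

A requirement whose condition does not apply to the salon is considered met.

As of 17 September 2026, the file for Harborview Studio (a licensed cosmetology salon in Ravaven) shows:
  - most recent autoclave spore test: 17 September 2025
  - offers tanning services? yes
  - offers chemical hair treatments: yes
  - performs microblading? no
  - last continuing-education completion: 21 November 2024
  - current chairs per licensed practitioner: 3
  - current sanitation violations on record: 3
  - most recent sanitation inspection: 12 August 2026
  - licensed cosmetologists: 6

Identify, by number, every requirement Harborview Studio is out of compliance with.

1. condition 'performs microblading' does not hold → requirement n/a → met
2. sanitation violations on record 3 ≤ 3 → met
3. condition 'offers chemical hair treatments' holds; licensed cosmetologists 6 < 7 → not met
4. chairs per licensed practitioner 3 > 2 → not met
5. condition 'offers tanning services' holds; continuing-education completion 665 days ago vs limit 730 → met
6. autoclave spore test 365 days ago vs limit 270 → not met
7. sanitation inspection 36 days ago vs limit 45 → met
Not met: 3, 4, 6

3, 4, 6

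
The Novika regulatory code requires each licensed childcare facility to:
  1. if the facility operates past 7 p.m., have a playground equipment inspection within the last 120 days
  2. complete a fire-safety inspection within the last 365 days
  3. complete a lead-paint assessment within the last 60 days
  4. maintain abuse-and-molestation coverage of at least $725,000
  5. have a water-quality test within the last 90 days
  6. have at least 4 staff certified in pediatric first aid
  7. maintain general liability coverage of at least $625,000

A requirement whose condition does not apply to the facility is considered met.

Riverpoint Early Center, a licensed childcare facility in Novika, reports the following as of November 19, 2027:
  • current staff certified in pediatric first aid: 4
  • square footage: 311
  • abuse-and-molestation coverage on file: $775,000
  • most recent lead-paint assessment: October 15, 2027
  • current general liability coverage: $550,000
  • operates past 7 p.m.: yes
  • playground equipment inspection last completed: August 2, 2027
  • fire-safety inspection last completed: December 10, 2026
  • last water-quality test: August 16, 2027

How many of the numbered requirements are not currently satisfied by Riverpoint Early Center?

1. condition 'operates past 7 p.m.' holds; playground equipment inspection 109 days ago vs limit 120 → met
2. fire-safety inspection 344 days ago vs limit 365 → met
3. lead-paint assessment 35 days ago vs limit 60 → met
4. abuse-and-molestation coverage $775,000 ≥ $725,000 → met
5. water-quality test 95 days ago vs limit 90 → not met
6. staff certified in pediatric first aid 4 ≥ 4 → met
7. general liability coverage $550,000 < $625,000 → not met
Not met: 2 of 7

2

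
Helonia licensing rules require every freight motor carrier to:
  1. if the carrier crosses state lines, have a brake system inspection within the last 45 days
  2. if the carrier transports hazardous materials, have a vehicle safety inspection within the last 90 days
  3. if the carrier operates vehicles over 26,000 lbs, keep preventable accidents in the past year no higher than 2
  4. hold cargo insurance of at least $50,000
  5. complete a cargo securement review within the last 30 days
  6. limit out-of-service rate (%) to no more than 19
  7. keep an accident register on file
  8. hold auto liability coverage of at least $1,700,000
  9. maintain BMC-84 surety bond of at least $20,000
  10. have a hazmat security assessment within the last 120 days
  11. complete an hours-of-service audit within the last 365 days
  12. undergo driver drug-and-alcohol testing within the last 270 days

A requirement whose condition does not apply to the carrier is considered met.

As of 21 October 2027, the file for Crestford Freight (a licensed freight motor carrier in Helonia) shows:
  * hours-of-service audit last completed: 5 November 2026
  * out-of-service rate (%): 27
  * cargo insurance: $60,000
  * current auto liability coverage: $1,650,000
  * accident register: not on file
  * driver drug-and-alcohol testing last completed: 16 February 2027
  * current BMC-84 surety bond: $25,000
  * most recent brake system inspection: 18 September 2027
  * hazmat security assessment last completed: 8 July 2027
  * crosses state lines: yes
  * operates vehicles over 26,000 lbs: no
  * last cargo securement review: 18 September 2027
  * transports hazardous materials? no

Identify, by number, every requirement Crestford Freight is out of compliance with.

1. condition 'crosses state lines' holds; brake system inspection 33 days ago vs limit 45 → met
2. condition 'transports hazardous materials' does not hold → requirement n/a → met
3. condition 'operates vehicles over 26,000 lbs' does not hold → requirement n/a → met
4. cargo insurance $60,000 ≥ $50,000 → met
5. cargo securement review 33 days ago vs limit 30 → not met
6. out-of-service rate (%) 27 > 19 → not met
7. accident register absent → not met
8. auto liability coverage $1,650,000 < $1,700,000 → not met
9. BMC-84 surety bond $25,000 ≥ $20,000 → met
10. hazmat security assessment 105 days ago vs limit 120 → met
11. hours-of-service audit 350 days ago vs limit 365 → met
12. driver drug-and-alcohol testing 247 days ago vs limit 270 → met
Not met: 5, 6, 7, 8

5, 6, 7, 8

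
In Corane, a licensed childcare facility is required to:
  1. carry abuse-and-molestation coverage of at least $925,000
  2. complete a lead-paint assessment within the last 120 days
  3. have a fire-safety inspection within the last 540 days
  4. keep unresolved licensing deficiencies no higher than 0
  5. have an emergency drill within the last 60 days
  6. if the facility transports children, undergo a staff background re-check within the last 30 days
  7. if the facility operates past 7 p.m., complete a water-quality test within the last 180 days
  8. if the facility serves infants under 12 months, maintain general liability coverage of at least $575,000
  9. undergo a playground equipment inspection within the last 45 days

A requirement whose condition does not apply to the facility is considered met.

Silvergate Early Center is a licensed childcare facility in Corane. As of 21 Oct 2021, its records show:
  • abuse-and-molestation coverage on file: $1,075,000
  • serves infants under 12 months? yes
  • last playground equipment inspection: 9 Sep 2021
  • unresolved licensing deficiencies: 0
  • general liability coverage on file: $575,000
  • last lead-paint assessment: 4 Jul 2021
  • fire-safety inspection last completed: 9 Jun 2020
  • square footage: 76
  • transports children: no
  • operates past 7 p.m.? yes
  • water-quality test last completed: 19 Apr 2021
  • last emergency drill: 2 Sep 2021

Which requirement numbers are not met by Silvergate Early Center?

7

1. abuse-and-molestation coverage $1,075,000 ≥ $925,000 → met
2. lead-paint assessment 109 days ago vs limit 120 → met
3. fire-safety inspection 499 days ago vs limit 540 → met
4. unresolved licensing deficiencies 0 ≤ 0 → met
5. emergency drill 49 days ago vs limit 60 → met
6. condition 'transports children' does not hold → requirement n/a → met
7. condition 'operates past 7 p.m.' holds; water-quality test 185 days ago vs limit 180 → not met
8. condition 'serves infants under 12 months' holds; general liability coverage $575,000 ≥ $575,000 → met
9. playground equipment inspection 42 days ago vs limit 45 → met
Not met: 7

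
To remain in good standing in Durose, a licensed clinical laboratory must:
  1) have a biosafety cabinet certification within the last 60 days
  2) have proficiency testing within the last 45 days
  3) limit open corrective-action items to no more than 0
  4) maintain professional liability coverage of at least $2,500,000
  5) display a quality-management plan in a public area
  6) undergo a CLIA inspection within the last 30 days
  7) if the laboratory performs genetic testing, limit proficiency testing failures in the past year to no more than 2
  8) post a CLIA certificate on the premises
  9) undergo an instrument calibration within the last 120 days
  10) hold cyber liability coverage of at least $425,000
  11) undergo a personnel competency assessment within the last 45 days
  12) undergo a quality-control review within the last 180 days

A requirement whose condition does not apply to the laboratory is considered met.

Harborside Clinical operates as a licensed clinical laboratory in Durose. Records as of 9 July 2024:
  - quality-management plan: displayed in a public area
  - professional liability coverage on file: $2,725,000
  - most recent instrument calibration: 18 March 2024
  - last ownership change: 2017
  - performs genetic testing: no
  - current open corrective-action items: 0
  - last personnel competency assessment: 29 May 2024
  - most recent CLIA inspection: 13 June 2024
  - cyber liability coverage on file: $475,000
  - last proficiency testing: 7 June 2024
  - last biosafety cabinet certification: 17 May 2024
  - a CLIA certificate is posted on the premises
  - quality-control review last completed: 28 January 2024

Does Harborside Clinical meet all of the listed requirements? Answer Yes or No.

Yes

1. biosafety cabinet certification 53 days ago vs limit 60 → met
2. proficiency testing 32 days ago vs limit 45 → met
3. open corrective-action items 0 ≤ 0 → met
4. professional liability coverage $2,725,000 ≥ $2,500,000 → met
5. quality-management plan present → met
6. CLIA inspection 26 days ago vs limit 30 → met
7. condition 'performs genetic testing' does not hold → requirement n/a → met
8. CLIA certificate present → met
9. instrument calibration 113 days ago vs limit 120 → met
10. cyber liability coverage $475,000 ≥ $425,000 → met
11. personnel competency assessment 41 days ago vs limit 45 → met
12. quality-control review 163 days ago vs limit 180 → met
All met.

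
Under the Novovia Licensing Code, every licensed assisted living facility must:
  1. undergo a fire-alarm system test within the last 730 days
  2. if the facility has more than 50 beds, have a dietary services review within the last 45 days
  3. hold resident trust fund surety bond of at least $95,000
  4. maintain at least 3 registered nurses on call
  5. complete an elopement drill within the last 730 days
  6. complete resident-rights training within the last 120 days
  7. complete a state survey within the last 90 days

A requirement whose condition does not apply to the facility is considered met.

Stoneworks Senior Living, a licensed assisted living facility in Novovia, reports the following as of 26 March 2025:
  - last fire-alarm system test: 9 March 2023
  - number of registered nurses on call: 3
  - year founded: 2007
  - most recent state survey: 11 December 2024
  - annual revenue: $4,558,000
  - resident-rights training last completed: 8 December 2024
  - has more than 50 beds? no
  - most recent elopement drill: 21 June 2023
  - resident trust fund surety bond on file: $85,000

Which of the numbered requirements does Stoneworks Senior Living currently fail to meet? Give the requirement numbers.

1. fire-alarm system test 748 days ago vs limit 730 → not met
2. condition 'has more than 50 beds' does not hold → requirement n/a → met
3. resident trust fund surety bond $85,000 < $95,000 → not met
4. registered nurses on call 3 ≥ 3 → met
5. elopement drill 644 days ago vs limit 730 → met
6. resident-rights training 108 days ago vs limit 120 → met
7. state survey 105 days ago vs limit 90 → not met
Not met: 1, 3, 7

1, 3, 7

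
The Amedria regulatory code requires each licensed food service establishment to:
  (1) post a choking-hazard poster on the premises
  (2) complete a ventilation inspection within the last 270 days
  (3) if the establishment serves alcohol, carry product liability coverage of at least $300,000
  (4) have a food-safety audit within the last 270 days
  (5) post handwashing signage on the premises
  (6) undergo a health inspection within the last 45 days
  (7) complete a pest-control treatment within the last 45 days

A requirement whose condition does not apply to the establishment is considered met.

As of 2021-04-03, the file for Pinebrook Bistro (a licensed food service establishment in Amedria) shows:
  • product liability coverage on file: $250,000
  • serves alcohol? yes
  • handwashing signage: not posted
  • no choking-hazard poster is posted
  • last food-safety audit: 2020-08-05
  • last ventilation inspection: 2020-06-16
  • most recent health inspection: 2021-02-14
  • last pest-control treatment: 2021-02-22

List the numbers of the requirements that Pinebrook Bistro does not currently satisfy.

1, 2, 3, 5, 6

1. choking-hazard poster absent → not met
2. ventilation inspection 291 days ago vs limit 270 → not met
3. condition 'serves alcohol' holds; product liability coverage $250,000 < $300,000 → not met
4. food-safety audit 241 days ago vs limit 270 → met
5. handwashing signage absent → not met
6. health inspection 48 days ago vs limit 45 → not met
7. pest-control treatment 40 days ago vs limit 45 → met
Not met: 1, 2, 3, 5, 6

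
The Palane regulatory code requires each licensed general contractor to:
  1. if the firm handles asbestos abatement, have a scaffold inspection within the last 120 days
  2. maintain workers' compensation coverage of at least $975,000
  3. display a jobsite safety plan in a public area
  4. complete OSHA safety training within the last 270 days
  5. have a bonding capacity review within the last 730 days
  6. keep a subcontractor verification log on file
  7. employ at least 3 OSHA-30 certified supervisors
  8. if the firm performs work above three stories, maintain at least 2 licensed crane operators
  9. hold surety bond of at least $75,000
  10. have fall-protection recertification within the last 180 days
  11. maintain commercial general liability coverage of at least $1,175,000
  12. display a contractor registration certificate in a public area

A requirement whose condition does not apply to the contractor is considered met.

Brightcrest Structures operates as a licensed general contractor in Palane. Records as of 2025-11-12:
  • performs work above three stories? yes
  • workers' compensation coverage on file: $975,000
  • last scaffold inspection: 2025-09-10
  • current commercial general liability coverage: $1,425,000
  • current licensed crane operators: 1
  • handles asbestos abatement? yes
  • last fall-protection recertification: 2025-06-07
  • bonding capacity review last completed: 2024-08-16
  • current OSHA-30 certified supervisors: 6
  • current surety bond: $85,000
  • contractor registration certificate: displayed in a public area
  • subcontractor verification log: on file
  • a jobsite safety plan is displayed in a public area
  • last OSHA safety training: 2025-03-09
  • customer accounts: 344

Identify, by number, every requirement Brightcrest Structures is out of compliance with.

1. condition 'handles asbestos abatement' holds; scaffold inspection 63 days ago vs limit 120 → met
2. workers' compensation coverage $975,000 ≥ $975,000 → met
3. jobsite safety plan present → met
4. OSHA safety training 248 days ago vs limit 270 → met
5. bonding capacity review 453 days ago vs limit 730 → met
6. subcontractor verification log present → met
7. OSHA-30 certified supervisors 6 ≥ 3 → met
8. condition 'performs work above three stories' holds; licensed crane operators 1 < 2 → not met
9. surety bond $85,000 ≥ $75,000 → met
10. fall-protection recertification 158 days ago vs limit 180 → met
11. commercial general liability coverage $1,425,000 ≥ $1,175,000 → met
12. contractor registration certificate present → met
Not met: 8

8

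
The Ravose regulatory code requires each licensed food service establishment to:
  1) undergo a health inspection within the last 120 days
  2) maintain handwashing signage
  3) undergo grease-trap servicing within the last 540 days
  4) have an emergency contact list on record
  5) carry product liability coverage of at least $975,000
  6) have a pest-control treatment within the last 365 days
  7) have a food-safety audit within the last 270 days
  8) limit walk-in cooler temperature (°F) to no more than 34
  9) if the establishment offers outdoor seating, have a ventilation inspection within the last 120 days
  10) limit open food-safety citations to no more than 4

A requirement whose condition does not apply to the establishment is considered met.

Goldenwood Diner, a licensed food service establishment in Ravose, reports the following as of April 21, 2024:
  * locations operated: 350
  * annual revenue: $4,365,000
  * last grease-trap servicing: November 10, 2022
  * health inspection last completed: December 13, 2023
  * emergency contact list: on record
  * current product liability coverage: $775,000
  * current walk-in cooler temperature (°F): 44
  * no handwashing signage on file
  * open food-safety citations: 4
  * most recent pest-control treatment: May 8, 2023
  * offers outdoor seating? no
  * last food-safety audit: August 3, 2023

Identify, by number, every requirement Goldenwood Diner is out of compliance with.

1, 2, 5, 8

1. health inspection 130 days ago vs limit 120 → not met
2. handwashing signage absent → not met
3. grease-trap servicing 528 days ago vs limit 540 → met
4. emergency contact list present → met
5. product liability coverage $775,000 < $975,000 → not met
6. pest-control treatment 349 days ago vs limit 365 → met
7. food-safety audit 262 days ago vs limit 270 → met
8. walk-in cooler temperature (°F) 44 > 34 → not met
9. condition 'offers outdoor seating' does not hold → requirement n/a → met
10. open food-safety citations 4 ≤ 4 → met
Not met: 1, 2, 5, 8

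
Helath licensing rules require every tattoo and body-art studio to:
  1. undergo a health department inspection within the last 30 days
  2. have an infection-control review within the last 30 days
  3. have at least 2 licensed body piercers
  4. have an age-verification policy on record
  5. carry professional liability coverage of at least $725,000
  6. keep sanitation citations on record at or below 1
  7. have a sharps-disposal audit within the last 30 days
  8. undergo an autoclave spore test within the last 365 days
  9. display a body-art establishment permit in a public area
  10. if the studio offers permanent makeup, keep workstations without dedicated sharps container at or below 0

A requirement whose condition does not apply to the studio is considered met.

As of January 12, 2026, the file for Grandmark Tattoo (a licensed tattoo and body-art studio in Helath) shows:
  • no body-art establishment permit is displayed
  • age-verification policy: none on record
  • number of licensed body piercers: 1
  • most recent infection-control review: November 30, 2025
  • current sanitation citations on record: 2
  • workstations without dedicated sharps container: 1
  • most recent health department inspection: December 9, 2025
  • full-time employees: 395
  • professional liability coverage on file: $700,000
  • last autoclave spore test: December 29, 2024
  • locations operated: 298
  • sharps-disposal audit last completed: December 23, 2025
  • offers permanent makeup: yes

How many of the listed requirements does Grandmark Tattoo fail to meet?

1. health department inspection 34 days ago vs limit 30 → not met
2. infection-control review 43 days ago vs limit 30 → not met
3. licensed body piercers 1 < 2 → not met
4. age-verification policy absent → not met
5. professional liability coverage $700,000 < $725,000 → not met
6. sanitation citations on record 2 > 1 → not met
7. sharps-disposal audit 20 days ago vs limit 30 → met
8. autoclave spore test 379 days ago vs limit 365 → not met
9. body-art establishment permit absent → not met
10. condition 'offers permanent makeup' holds; workstations without dedicated sharps container 1 > 0 → not met
Not met: 9 of 10

9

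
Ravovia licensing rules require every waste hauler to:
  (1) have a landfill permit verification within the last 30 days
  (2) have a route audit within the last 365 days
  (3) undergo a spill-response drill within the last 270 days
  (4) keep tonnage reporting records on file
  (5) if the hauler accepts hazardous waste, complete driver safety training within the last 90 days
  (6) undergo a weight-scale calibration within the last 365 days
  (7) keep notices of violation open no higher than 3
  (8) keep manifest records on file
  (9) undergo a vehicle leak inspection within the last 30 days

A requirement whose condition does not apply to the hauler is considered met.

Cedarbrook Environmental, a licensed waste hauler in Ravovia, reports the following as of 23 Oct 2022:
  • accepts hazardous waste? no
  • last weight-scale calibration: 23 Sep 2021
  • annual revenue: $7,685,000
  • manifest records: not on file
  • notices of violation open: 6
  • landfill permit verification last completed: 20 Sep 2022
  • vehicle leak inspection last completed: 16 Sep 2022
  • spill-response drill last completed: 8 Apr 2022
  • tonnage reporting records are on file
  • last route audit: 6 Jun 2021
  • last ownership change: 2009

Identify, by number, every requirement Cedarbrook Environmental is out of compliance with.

1, 2, 6, 7, 8, 9

1. landfill permit verification 33 days ago vs limit 30 → not met
2. route audit 504 days ago vs limit 365 → not met
3. spill-response drill 198 days ago vs limit 270 → met
4. tonnage reporting records present → met
5. condition 'accepts hazardous waste' does not hold → requirement n/a → met
6. weight-scale calibration 395 days ago vs limit 365 → not met
7. notices of violation open 6 > 3 → not met
8. manifest records absent → not met
9. vehicle leak inspection 37 days ago vs limit 30 → not met
Not met: 1, 2, 6, 7, 8, 9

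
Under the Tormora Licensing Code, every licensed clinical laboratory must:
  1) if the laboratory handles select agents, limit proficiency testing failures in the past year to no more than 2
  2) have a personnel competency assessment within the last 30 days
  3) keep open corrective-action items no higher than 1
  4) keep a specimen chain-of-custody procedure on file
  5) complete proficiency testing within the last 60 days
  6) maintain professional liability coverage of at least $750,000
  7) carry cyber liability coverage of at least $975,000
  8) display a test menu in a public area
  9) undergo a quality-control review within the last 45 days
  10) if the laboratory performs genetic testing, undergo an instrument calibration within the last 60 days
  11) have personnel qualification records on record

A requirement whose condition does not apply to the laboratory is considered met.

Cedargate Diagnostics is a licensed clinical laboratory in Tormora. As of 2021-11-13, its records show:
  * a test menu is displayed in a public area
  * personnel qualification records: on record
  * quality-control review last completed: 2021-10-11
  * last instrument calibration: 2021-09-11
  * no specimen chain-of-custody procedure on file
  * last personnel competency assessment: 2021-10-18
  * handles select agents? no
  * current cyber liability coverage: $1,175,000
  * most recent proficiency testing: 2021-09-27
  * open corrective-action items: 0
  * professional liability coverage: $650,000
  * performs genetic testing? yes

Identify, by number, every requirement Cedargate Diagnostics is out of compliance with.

1. condition 'handles select agents' does not hold → requirement n/a → met
2. personnel competency assessment 26 days ago vs limit 30 → met
3. open corrective-action items 0 ≤ 1 → met
4. specimen chain-of-custody procedure absent → not met
5. proficiency testing 47 days ago vs limit 60 → met
6. professional liability coverage $650,000 < $750,000 → not met
7. cyber liability coverage $1,175,000 ≥ $975,000 → met
8. test menu present → met
9. quality-control review 33 days ago vs limit 45 → met
10. condition 'performs genetic testing' holds; instrument calibration 63 days ago vs limit 60 → not met
11. personnel qualification records present → met
Not met: 4, 6, 10

4, 6, 10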